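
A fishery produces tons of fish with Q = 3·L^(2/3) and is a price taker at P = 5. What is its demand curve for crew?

MP_L = (2/3)·3·L^(-1/3) = 2·L^(-1/3).
Setting P·MP_L = w: 10·L^(-1/3) = w.
Solving for L: L^(-1/3) = w/10, so L = (10/w)^(3).

L(w) = 1000/w³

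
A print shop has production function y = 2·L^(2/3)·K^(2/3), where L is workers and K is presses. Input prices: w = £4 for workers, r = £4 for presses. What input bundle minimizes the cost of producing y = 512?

Cost minimization requires the marginal rate of technical substitution to equal the input-price ratio: MP_L/MP_K = w/r.
Here MP_L/MP_K = (2/3)·(K/L)/(2/3) = (K/L). Setting this equal to 4/4 = 1 gives K = L.
Substituting into y = 512: 2·L^(2/3)·(L)^(2/3) = 512.
Solving, L = 64 and K = 64.

L* = 64, K* = 64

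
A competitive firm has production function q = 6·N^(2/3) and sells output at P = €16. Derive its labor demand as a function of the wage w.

MP_N = (2/3)·6·N^(-1/3) = 4·N^(-1/3).
Setting P·MP_N = w: 64·N^(-1/3) = w.
Solving for N: N^(-1/3) = w/64, so N = (64/w)^(3).

N(w) = 262144/w³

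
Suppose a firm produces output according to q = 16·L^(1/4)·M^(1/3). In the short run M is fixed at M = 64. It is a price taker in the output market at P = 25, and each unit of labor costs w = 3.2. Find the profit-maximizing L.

With M = 64, MP_L = (1/4)·16·L^(-3/4)·64^(1/3) = 16·L^(-3/4).
Profit maximization for a price taker requires P·MP_L = w: 25·16·L^(-3/4) = 3.2.
So L^(-3/4) = 0.008, which gives L = 625.

L* = 625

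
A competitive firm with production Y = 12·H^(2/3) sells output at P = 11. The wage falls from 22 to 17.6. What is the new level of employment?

From P·MP_H = w with MP_H = 8·H^(-1/3), the labor demand is H(w) = (88/w)^(3).
At w = 22: H = 64. At w = 17.6: H = 125.

H* = 125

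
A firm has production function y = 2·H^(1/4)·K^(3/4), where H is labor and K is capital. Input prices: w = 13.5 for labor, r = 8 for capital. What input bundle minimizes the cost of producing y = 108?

H* = 16, K* = 81

Cost minimization requires the marginal rate of technical substitution to equal the input-price ratio: MP_H/MP_K = w/r.
Here MP_H/MP_K = (1/4)·(K/H)/(3/4) = (1/3)·(K/H). Setting this equal to 13.5/8 = 1.6875 gives K = 5.0625H.
Substituting into y = 108: 2·H^(1/4)·(5.0625H)^(3/4) = 108.
Solving, H = 16 and K = 81.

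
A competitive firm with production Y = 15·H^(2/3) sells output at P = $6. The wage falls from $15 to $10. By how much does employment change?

ΔH = 152

From P·MP_H = w with MP_H = 10·H^(-1/3), the labor demand is H(w) = (60/w)^(3).
At w = 15: H = 64. At w = 10: H = 216.
ΔH = 216 − 64 = 152.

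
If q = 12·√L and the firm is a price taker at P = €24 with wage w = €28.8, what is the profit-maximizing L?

MP_L = (1/2)·12·L^(-1/2) = 6·L^(-1/2).
Profit maximization for a price taker requires P·MP_L = w: 24·6·L^(-1/2) = 28.8.
So L^(-1/2) = 0.2, which gives L = 25.

L* = 25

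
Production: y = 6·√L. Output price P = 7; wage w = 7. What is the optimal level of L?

MP_L = (1/2)·6·L^(-1/2) = 3·L^(-1/2).
Profit maximization for a price taker requires P·MP_L = w: 7·3·L^(-1/2) = 7.
So L^(-1/2) = 1/3, which gives L = 9.

L* = 9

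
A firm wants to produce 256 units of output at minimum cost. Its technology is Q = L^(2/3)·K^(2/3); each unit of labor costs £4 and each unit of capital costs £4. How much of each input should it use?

Cost minimization requires the marginal rate of technical substitution to equal the input-price ratio: MP_L/MP_K = w/r.
Here MP_L/MP_K = (2/3)·(K/L)/(2/3) = (K/L). Setting this equal to 4/4 = 1 gives K = L.
Substituting into Q = 256: L^(2/3)·(L)^(2/3) = 256.
Solving, L = 64 and K = 64.

L* = 64, K* = 64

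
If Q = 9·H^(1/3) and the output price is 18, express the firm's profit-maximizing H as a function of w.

MP_H = (1/3)·9·H^(-2/3) = 3·H^(-2/3).
Setting P·MP_H = w: 54·H^(-2/3) = w.
Solving for H: H^(-2/3) = w/54, so H = (54/w)^(3/2).

H(w) = (54/w)^(3/2)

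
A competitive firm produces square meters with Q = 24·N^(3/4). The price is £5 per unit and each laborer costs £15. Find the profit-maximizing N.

N* = 1296

MP_N = (3/4)·24·N^(-1/4) = 18·N^(-1/4).
Profit maximization for a price taker requires P·MP_N = w: 5·18·N^(-1/4) = 15.
So N^(-1/4) = 1/6, which gives N = 1296.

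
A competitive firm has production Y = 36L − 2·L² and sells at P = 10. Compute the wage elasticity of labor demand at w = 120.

ε = -0.5

From P·MP_L = w with MP_L = 36 − 4L, labor demand is L(w) = (36 − w/10)/4.
dL/dw = −1/(40) = -0.025.
At w = 120, L = 6, so ε = (dL/dw)·(w/L) = (-0.025)·(120/6) = -0.5.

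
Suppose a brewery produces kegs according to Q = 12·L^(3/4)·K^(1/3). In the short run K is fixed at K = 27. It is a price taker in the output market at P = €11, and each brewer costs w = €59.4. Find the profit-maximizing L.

With K = 27, MP_L = (3/4)·12·L^(-1/4)·27^(1/3) = 27·L^(-1/4).
Profit maximization for a price taker requires P·MP_L = w: 11·27·L^(-1/4) = 59.4.
So L^(-1/4) = 0.2, which gives L = 625.

L* = 625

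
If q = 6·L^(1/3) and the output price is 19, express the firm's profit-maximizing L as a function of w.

MP_L = (1/3)·6·L^(-2/3) = 2·L^(-2/3).
Setting P·MP_L = w: 38·L^(-2/3) = w.
Solving for L: L^(-2/3) = w/38, so L = (38/w)^(3/2).

L(w) = (38/w)^(3/2)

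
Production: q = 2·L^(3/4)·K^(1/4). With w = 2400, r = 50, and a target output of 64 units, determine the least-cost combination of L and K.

Cost minimization requires the marginal rate of technical substitution to equal the input-price ratio: MP_L/MP_K = w/r.
Here MP_L/MP_K = (3/4)·(K/L)/(1/4) = 3·(K/L). Setting this equal to 2400/50 = 48 gives K = 16L.
Substituting into q = 64: 2·L^(3/4)·(16L)^(1/4) = 64.
Solving, L = 16 and K = 256.

L* = 16, K* = 256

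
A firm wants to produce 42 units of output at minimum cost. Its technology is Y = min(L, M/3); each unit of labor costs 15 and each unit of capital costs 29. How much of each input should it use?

With a fixed-proportions technology, the cost-minimizing bundle uses no slack in either input: L = M/3 = Y.
So L = 42 and M = 3·42 = 126.

L* = 42, M* = 126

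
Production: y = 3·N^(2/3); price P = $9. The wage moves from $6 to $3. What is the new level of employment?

From P·MP_N = w with MP_N = 2·N^(-1/3), the labor demand is N(w) = (18/w)^(3).
At w = 6: N = 27. At w = 3: N = 216.

N* = 216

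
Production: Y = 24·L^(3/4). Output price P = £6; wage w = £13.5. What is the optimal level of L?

L* = 4096

MP_L = (3/4)·24·L^(-1/4) = 18·L^(-1/4).
Profit maximization for a price taker requires P·MP_L = w: 6·18·L^(-1/4) = 13.5.
So L^(-1/4) = 0.125, which gives L = 4096.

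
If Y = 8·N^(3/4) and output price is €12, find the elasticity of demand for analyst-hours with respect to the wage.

ε = -4

MP_N = (3/4)·8·N^(-1/4), so P·MP_N = w gives 72·N^(-1/4) = w.
Solving, N(w) = (72/w)^(4). This is a constant-elasticity form: N ∝ w^(−4), so ε = −4.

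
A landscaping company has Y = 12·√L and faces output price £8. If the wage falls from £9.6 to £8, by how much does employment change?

From P·MP_L = w with MP_L = 6·L^(-1/2), the labor demand is L(w) = (48/w)^(2).
At w = 9.6: L = 25. At w = 8: L = 36.
ΔL = 36 − 25 = 11.

ΔL = 11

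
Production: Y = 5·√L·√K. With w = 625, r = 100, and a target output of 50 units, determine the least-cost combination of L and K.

Cost minimization requires the marginal rate of technical substitution to equal the input-price ratio: MP_L/MP_K = w/r.
Here MP_L/MP_K = (1/2)·(K/L)/(1/2) = (K/L). Setting this equal to 625/100 = 6.25 gives K = 6.25L.
Substituting into Y = 50: 5·L^(1/2)·(6.25L)^(1/2) = 50.
Solving, L = 4 and K = 25.

L* = 4, K* = 25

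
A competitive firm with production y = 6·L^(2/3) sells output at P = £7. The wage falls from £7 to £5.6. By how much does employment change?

ΔL = 61

From P·MP_L = w with MP_L = 4·L^(-1/3), the labor demand is L(w) = (28/w)^(3).
At w = 7: L = 64. At w = 5.6: L = 125.
ΔL = 125 − 64 = 61.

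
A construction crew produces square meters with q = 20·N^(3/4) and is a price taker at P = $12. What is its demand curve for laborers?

MP_N = (3/4)·20·N^(-1/4) = 15·N^(-1/4).
Setting P·MP_N = w: 180·N^(-1/4) = w.
Solving for N: N^(-1/4) = w/180, so N = (180/w)^(4).

N(w) = (180/w)^(4)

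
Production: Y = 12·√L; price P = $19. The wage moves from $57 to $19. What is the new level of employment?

From P·MP_L = w with MP_L = 6·L^(-1/2), the labor demand is L(w) = (114/w)^(2).
At w = 57: L = 4. At w = 19: L = 36.

L* = 36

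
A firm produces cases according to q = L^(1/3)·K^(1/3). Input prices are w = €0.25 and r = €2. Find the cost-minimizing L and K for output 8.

L* = 64, K* = 8

Cost minimization requires the marginal rate of technical substitution to equal the input-price ratio: MP_L/MP_K = w/r.
Here MP_L/MP_K = (1/3)·(K/L)/(1/3) = (K/L). Setting this equal to 0.25/2 = 0.125 gives K = 0.125L.
Substituting into q = 8: L^(1/3)·(0.125L)^(1/3) = 8.
Solving, L = 64 and K = 8.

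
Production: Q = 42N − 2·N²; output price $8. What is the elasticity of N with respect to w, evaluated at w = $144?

ε = -0.75

From P·MP_N = w with MP_N = 42 − 4N, labor demand is N(w) = (42 − w/8)/4.
dN/dw = −1/(32) = -0.03125.
At w = 144, N = 6, so ε = (dN/dw)·(w/N) = (-0.03125)·(144/6) = -0.75.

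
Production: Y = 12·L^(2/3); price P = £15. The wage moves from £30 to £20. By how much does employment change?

From P·MP_L = w with MP_L = 8·L^(-1/3), the labor demand is L(w) = (120/w)^(3).
At w = 30: L = 64. At w = 20: L = 216.
ΔL = 216 − 64 = 152.

ΔL = 152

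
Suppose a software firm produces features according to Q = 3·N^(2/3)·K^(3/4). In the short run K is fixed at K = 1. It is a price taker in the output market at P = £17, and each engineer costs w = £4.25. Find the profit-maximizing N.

With K = 1, MP_N = (2/3)·3·N^(-1/3)·1^(3/4) = 2·N^(-1/3).
Profit maximization for a price taker requires P·MP_N = w: 17·2·N^(-1/3) = 4.25.
So N^(-1/3) = 0.125, which gives N = 512.

N* = 512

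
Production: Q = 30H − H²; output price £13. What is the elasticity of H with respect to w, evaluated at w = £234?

From P·MP_H = w with MP_H = 30 − 2H, labor demand is H(w) = (30 − w/13)/2.
dH/dw = −1/(26) = -1/26.
At w = 234, H = 6, so ε = (dH/dw)·(w/H) = (-1/26)·(234/6) = -1.5.

ε = -1.5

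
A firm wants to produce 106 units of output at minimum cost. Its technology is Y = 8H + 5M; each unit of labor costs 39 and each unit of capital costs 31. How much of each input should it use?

The inputs are perfect substitutes, so the firm uses whichever has the lower cost per unit of output.
Cost per unit of output via H is w/8 = 4.875; via M it is r/5 = 6.2. H is cheaper.
Producing Y = 106 with H alone: H = 13.25, M = 0.

H* = 13.25, M* = 0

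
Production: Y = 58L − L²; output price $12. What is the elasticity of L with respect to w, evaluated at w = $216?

From P·MP_L = w with MP_L = 58 − 2L, labor demand is L(w) = (58 − w/12)/2.
dL/dw = −1/(24) = -1/24.
At w = 216, L = 20, so ε = (dL/dw)·(w/L) = (-1/24)·(216/20) = -0.45.

ε = -0.45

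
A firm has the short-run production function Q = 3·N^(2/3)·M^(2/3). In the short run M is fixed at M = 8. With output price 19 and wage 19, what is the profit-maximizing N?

With M = 8, MP_N = (2/3)·3·N^(-1/3)·8^(2/3) = 8·N^(-1/3).
Profit maximization for a price taker requires P·MP_N = w: 19·8·N^(-1/3) = 19.
So N^(-1/3) = 0.125, which gives N = 512.

N* = 512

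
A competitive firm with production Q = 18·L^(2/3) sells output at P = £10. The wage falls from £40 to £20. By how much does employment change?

ΔL = 189

From P·MP_L = w with MP_L = 12·L^(-1/3), the labor demand is L(w) = (120/w)^(3).
At w = 40: L = 27. At w = 20: L = 216.
ΔL = 216 − 27 = 189.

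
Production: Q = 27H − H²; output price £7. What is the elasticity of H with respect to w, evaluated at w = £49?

From P·MP_H = w with MP_H = 27 − 2H, labor demand is H(w) = (27 − w/7)/2.
dH/dw = −1/(14) = -1/14.
At w = 49, H = 10, so ε = (dH/dw)·(w/H) = (-1/14)·(49/10) = -0.35.

ε = -0.35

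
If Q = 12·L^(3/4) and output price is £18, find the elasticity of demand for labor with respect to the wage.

MP_L = (3/4)·12·L^(-1/4), so P·MP_L = w gives 162·L^(-1/4) = w.
Solving, L(w) = (162/w)^(4). This is a constant-elasticity form: L ∝ w^(−4), so ε = −4.

ε = -4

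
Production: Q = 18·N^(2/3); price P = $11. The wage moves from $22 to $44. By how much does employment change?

From P·MP_N = w with MP_N = 12·N^(-1/3), the labor demand is N(w) = (132/w)^(3).
At w = 22: N = 216. At w = 44: N = 27.
ΔN = 27 − 216 = -189.

ΔN = -189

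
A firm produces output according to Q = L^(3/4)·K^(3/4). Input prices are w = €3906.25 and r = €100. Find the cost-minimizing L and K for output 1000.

Cost minimization requires the marginal rate of technical substitution to equal the input-price ratio: MP_L/MP_K = w/r.
Here MP_L/MP_K = (3/4)·(K/L)/(3/4) = (K/L). Setting this equal to 3906.25/100 = 39.0625 gives K = 39.0625L.
Substituting into Q = 1000: L^(3/4)·(39.0625L)^(3/4) = 1000.
Solving, L = 16 and K = 625.

L* = 16, K* = 625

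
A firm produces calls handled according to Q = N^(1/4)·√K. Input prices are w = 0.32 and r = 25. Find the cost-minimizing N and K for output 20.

N* = 625, K* = 16

Cost minimization requires the marginal rate of technical substitution to equal the input-price ratio: MP_N/MP_K = w/r.
Here MP_N/MP_K = (1/4)·(K/N)/(1/2) = 0.5·(K/N). Setting this equal to 0.32/25 = 0.0128 gives K = 0.0256N.
Substituting into Q = 20: N^(1/4)·(0.0256N)^(1/2) = 20.
Solving, N = 625 and K = 16.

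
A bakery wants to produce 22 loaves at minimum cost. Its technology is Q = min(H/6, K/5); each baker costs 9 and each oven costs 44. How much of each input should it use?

With a fixed-proportions technology, the cost-minimizing bundle uses no slack in either input: H/6 = K/5 = Q.
So H = 6·22 = 132 and K = 5·22 = 110.

H* = 132, K* = 110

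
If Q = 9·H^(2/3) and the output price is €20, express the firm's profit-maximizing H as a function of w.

MP_H = (2/3)·9·H^(-1/3) = 6·H^(-1/3).
Setting P·MP_H = w: 120·H^(-1/3) = w.
Solving for H: H^(-1/3) = w/120, so H = (120/w)^(3).

H(w) = 1728000/w³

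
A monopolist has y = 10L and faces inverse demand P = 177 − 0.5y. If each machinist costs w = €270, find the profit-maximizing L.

L* = 15

Marginal revenue from the inverse demand is MR = 177 − y.
The marginal product is MP_L = 10.
A monopolist hires until marginal revenue product equals the wage: MR·MP_L = w.
(177 − 10L)·10 = 270, so L = 15.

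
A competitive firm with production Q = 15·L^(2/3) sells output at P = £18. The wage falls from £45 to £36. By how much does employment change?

ΔL = 61

From P·MP_L = w with MP_L = 10·L^(-1/3), the labor demand is L(w) = (180/w)^(3).
At w = 45: L = 64. At w = 36: L = 125.
ΔL = 125 − 64 = 61.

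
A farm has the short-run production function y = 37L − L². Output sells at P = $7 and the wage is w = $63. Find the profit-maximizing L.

L* = 14

The marginal product of L is MP_L = 37 − 2L.
A price-taking firm hires until the value of the marginal product equals the wage: P·MP_L = w, so 7·(37 − 2L) = 63.
Then 37 − 2L = 9, giving L = 14.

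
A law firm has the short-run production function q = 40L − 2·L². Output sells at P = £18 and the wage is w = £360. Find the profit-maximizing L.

L* = 5

The marginal product of L is MP_L = 40 − 4L.
A price-taking firm hires until the value of the marginal product equals the wage: P·MP_L = w, so 18·(40 − 4L) = 360.
Then 40 − 4L = 20, giving L = 5.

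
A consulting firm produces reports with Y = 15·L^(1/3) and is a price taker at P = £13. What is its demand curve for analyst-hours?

L(w) = (65/w)^(3/2)

MP_L = (1/3)·15·L^(-2/3) = 5·L^(-2/3).
Setting P·MP_L = w: 65·L^(-2/3) = w.
Solving for L: L^(-2/3) = w/65, so L = (65/w)^(3/2).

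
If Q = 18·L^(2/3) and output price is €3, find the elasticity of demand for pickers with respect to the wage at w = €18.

MP_L = (2/3)·18·L^(-1/3), so P·MP_L = w gives 36·L^(-1/3) = w.
Solving, L(w) = (36/w)^(3). This is a constant-elasticity form: L ∝ w^(−3), so ε = −3.

ε = -3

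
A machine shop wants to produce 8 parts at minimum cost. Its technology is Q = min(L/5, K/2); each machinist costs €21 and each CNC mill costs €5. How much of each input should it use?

With a fixed-proportions technology, the cost-minimizing bundle uses no slack in either input: L/5 = K/2 = Q.
So L = 5·8 = 40 and K = 2·8 = 16.

L* = 40, K* = 16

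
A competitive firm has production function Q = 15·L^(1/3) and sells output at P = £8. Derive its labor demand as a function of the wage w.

L(w) = (40/w)^(3/2)

MP_L = (1/3)·15·L^(-2/3) = 5·L^(-2/3).
Setting P·MP_L = w: 40·L^(-2/3) = w.
Solving for L: L^(-2/3) = w/40, so L = (40/w)^(3/2).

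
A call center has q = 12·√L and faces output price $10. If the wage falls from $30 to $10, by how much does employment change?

From P·MP_L = w with MP_L = 6·L^(-1/2), the labor demand is L(w) = (60/w)^(2).
At w = 30: L = 4. At w = 10: L = 36.
ΔL = 36 − 4 = 32.

ΔL = 32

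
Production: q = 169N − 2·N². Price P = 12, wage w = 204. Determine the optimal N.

The marginal product of N is MP_N = 169 − 4N.
A price-taking firm hires until the value of the marginal product equals the wage: P·MP_N = w, so 12·(169 − 4N) = 204.
Then 169 − 4N = 17, giving N = 38.

N* = 38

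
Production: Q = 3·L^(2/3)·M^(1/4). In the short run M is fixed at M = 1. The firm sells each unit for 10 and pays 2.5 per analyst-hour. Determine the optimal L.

L* = 512

With M = 1, MP_L = (2/3)·3·L^(-1/3)·1^(1/4) = 2·L^(-1/3).
Profit maximization for a price taker requires P·MP_L = w: 10·2·L^(-1/3) = 2.5.
So L^(-1/3) = 0.125, which gives L = 512.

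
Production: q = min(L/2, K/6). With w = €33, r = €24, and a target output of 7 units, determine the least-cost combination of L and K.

L* = 14, K* = 42

With a fixed-proportions technology, the cost-minimizing bundle uses no slack in either input: L/2 = K/6 = q.
So L = 2·7 = 14 and K = 6·7 = 42.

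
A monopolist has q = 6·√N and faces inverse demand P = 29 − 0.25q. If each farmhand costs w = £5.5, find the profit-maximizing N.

Marginal revenue from the inverse demand is MR = 29 − 0.5q.
The marginal product is MP_N = 3·N^(-1/2).
A monopolist hires until marginal revenue product equals the wage: MR·MP_N = w.
At N, q = 6·√N. Substituting and solving: (29 − 3·√N)·3·N^(-1/2) = 5.5 gives N = 36.

N* = 36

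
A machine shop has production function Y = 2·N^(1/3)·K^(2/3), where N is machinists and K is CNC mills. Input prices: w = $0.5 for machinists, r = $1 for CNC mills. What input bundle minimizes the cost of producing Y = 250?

N* = 125, K* = 125

Cost minimization requires the marginal rate of technical substitution to equal the input-price ratio: MP_N/MP_K = w/r.
Here MP_N/MP_K = (1/3)·(K/N)/(2/3) = 0.5·(K/N). Setting this equal to 0.5/1 = 0.5 gives K = N.
Substituting into Y = 250: 2·N^(1/3)·(N)^(2/3) = 250.
Solving, N = 125 and K = 125.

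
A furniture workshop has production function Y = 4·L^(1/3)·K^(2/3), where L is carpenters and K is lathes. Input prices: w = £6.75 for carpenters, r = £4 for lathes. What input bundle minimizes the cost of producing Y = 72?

L* = 8, K* = 27

Cost minimization requires the marginal rate of technical substitution to equal the input-price ratio: MP_L/MP_K = w/r.
Here MP_L/MP_K = (1/3)·(K/L)/(2/3) = 0.5·(K/L). Setting this equal to 6.75/4 = 1.6875 gives K = 3.375L.
Substituting into Y = 72: 4·L^(1/3)·(3.375L)^(2/3) = 72.
Solving, L = 8 and K = 27.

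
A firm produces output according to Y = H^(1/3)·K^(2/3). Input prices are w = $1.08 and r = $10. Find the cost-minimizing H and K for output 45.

Cost minimization requires the marginal rate of technical substitution to equal the input-price ratio: MP_H/MP_K = w/r.
Here MP_H/MP_K = (1/3)·(K/H)/(2/3) = 0.5·(K/H). Setting this equal to 1.08/10 = 0.108 gives K = 0.216H.
Substituting into Y = 45: H^(1/3)·(0.216H)^(2/3) = 45.
Solving, H = 125 and K = 27.

H* = 125, K* = 27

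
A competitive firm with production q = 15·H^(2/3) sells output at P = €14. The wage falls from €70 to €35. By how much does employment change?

From P·MP_H = w with MP_H = 10·H^(-1/3), the labor demand is H(w) = (140/w)^(3).
At w = 70: H = 8. At w = 35: H = 64.
ΔH = 64 − 8 = 56.

ΔH = 56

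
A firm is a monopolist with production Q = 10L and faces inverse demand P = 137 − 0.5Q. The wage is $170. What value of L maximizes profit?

L* = 12

Marginal revenue from the inverse demand is MR = 137 − Q.
The marginal product is MP_L = 10.
A monopolist hires until marginal revenue product equals the wage: MR·MP_L = w.
(137 − 10L)·10 = 170, so L = 12.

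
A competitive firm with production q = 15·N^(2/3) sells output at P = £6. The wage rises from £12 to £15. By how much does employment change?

ΔN = -61

From P·MP_N = w with MP_N = 10·N^(-1/3), the labor demand is N(w) = (60/w)^(3).
At w = 12: N = 125. At w = 15: N = 64.
ΔN = 64 − 125 = -61.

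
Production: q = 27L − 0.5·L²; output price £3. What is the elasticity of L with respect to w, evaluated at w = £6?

ε = -0.08

From P·MP_L = w with MP_L = 27 − L, labor demand is L(w) = 27 − w/3.
dL/dw = −1/(3) = -1/3.
At w = 6, L = 25, so ε = (dL/dw)·(w/L) = (-1/3)·(6/25) = -0.08.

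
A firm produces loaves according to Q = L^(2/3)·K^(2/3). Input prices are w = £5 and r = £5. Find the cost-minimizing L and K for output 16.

L* = 8, K* = 8

Cost minimization requires the marginal rate of technical substitution to equal the input-price ratio: MP_L/MP_K = w/r.
Here MP_L/MP_K = (2/3)·(K/L)/(2/3) = (K/L). Setting this equal to 5/5 = 1 gives K = L.
Substituting into Q = 16: L^(2/3)·(L)^(2/3) = 16.
Solving, L = 8 and K = 8.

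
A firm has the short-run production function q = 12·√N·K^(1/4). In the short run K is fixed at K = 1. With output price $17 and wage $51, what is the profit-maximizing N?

N* = 4

With K = 1, MP_N = (1/2)·12·N^(-1/2)·1^(1/4) = 6·N^(-1/2).
Profit maximization for a price taker requires P·MP_N = w: 17·6·N^(-1/2) = 51.
So N^(-1/2) = 0.5, which gives N = 4.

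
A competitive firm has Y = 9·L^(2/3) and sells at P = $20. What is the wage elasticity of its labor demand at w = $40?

ε = -3

MP_L = (2/3)·9·L^(-1/3), so P·MP_L = w gives 120·L^(-1/3) = w.
Solving, L(w) = (120/w)^(3). This is a constant-elasticity form: L ∝ w^(−3), so ε = −3.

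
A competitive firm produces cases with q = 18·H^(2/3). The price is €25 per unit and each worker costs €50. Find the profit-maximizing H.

H* = 216

MP_H = (2/3)·18·H^(-1/3) = 12·H^(-1/3).
Profit maximization for a price taker requires P·MP_H = w: 25·12·H^(-1/3) = 50.
So H^(-1/3) = 1/6, which gives H = 216.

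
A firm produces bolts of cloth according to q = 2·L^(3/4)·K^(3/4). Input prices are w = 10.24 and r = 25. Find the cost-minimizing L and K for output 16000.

L* = 625, K* = 256

Cost minimization requires the marginal rate of technical substitution to equal the input-price ratio: MP_L/MP_K = w/r.
Here MP_L/MP_K = (3/4)·(K/L)/(3/4) = (K/L). Setting this equal to 10.24/25 = 0.4096 gives K = 0.4096L.
Substituting into q = 16000: 2·L^(3/4)·(0.4096L)^(3/4) = 16000.
Solving, L = 625 and K = 256.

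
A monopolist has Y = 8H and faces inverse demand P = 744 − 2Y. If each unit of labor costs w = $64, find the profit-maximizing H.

Marginal revenue from the inverse demand is MR = 744 − 4Y.
The marginal product is MP_H = 8.
A monopolist hires until marginal revenue product equals the wage: MR·MP_H = w.
(744 − 32H)·8 = 64, so H = 23.

H* = 23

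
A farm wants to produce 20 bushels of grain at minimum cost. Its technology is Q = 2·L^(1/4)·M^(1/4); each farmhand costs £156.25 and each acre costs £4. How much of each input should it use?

L* = 16, M* = 625

Cost minimization requires the marginal rate of technical substitution to equal the input-price ratio: MP_L/MP_M = w/r.
Here MP_L/MP_M = (1/4)·(M/L)/(1/4) = (M/L). Setting this equal to 156.25/4 = 39.0625 gives M = 39.0625L.
Substituting into Q = 20: 2·L^(1/4)·(39.0625L)^(1/4) = 20.
Solving, L = 16 and M = 625.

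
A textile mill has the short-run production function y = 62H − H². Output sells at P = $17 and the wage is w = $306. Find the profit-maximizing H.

The marginal product of H is MP_H = 62 − 2H.
A price-taking firm hires until the value of the marginal product equals the wage: P·MP_H = w, so 17·(62 − 2H) = 306.
Then 62 − 2H = 18, giving H = 22.

H* = 22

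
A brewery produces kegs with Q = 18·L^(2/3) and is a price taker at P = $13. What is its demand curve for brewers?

L(w) = 3796416/w³

MP_L = (2/3)·18·L^(-1/3) = 12·L^(-1/3).
Setting P·MP_L = w: 156·L^(-1/3) = w.
Solving for L: L^(-1/3) = w/156, so L = (156/w)^(3).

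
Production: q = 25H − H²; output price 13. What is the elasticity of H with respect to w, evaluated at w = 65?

ε = -0.25

From P·MP_H = w with MP_H = 25 − 2H, labor demand is H(w) = (25 − w/13)/2.
dH/dw = −1/(26) = -1/26.
At w = 65, H = 10, so ε = (dH/dw)·(w/H) = (-1/26)·(65/10) = -0.25.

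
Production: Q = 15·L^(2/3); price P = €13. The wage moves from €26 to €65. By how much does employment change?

From P·MP_L = w with MP_L = 10·L^(-1/3), the labor demand is L(w) = (130/w)^(3).
At w = 26: L = 125. At w = 65: L = 8.
ΔL = 8 − 125 = -117.

ΔL = -117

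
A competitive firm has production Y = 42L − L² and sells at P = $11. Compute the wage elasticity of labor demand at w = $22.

From P·MP_L = w with MP_L = 42 − 2L, labor demand is L(w) = (42 − w/11)/2.
dL/dw = −1/(22) = -1/22.
At w = 22, L = 20, so ε = (dL/dw)·(w/L) = (-1/22)·(22/20) = -0.05.

ε = -0.05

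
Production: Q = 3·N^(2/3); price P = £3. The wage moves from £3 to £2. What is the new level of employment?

N* = 27

From P·MP_N = w with MP_N = 2·N^(-1/3), the labor demand is N(w) = (6/w)^(3).
At w = 3: N = 8. At w = 2: N = 27.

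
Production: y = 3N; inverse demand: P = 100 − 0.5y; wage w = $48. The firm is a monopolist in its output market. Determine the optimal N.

N* = 28

Marginal revenue from the inverse demand is MR = 100 − y.
The marginal product is MP_N = 3.
A monopolist hires until marginal revenue product equals the wage: MR·MP_N = w.
(100 − 3N)·3 = 48, so N = 28.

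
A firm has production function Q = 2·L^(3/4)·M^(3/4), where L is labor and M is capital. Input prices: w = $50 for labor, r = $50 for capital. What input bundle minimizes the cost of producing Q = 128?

L* = 16, M* = 16

Cost minimization requires the marginal rate of technical substitution to equal the input-price ratio: MP_L/MP_M = w/r.
Here MP_L/MP_M = (3/4)·(M/L)/(3/4) = (M/L). Setting this equal to 50/50 = 1 gives M = L.
Substituting into Q = 128: 2·L^(3/4)·(L)^(3/4) = 128.
Solving, L = 16 and M = 16.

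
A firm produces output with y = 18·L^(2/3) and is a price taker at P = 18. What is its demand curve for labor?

MP_L = (2/3)·18·L^(-1/3) = 12·L^(-1/3).
Setting P·MP_L = w: 216·L^(-1/3) = w.
Solving for L: L^(-1/3) = w/216, so L = (216/w)^(3).

L(w) = (216/w)^(3)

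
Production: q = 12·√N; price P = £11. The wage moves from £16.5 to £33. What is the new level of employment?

From P·MP_N = w with MP_N = 6·N^(-1/2), the labor demand is N(w) = (66/w)^(2).
At w = 16.5: N = 16. At w = 33: N = 4.

N* = 4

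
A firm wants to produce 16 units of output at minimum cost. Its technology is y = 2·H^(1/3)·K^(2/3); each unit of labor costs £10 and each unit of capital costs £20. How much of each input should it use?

Cost minimization requires the marginal rate of technical substitution to equal the input-price ratio: MP_H/MP_K = w/r.
Here MP_H/MP_K = (1/3)·(K/H)/(2/3) = 0.5·(K/H). Setting this equal to 10/20 = 0.5 gives K = H.
Substituting into y = 16: 2·H^(1/3)·(H)^(2/3) = 16.
Solving, H = 8 and K = 8.

H* = 8, K* = 8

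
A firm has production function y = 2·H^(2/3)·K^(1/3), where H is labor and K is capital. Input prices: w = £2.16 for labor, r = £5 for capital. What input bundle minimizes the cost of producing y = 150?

Cost minimization requires the marginal rate of technical substitution to equal the input-price ratio: MP_H/MP_K = w/r.
Here MP_H/MP_K = (2/3)·(K/H)/(1/3) = 2·(K/H). Setting this equal to 2.16/5 = 0.432 gives K = 0.216H.
Substituting into y = 150: 2·H^(2/3)·(0.216H)^(1/3) = 150.
Solving, H = 125 and K = 27.

H* = 125, K* = 27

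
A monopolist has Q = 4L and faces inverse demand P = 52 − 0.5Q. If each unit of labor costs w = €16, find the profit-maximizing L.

Marginal revenue from the inverse demand is MR = 52 − Q.
The marginal product is MP_L = 4.
A monopolist hires until marginal revenue product equals the wage: MR·MP_L = w.
(52 − 4L)·4 = 16, so L = 12.

L* = 12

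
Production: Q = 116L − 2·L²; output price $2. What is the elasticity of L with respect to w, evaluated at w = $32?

From P·MP_L = w with MP_L = 116 − 4L, labor demand is L(w) = (116 − w/2)/4.
dL/dw = −1/(8) = -0.125.
At w = 32, L = 25, so ε = (dL/dw)·(w/L) = (-0.125)·(32/25) = -0.16.

ε = -0.16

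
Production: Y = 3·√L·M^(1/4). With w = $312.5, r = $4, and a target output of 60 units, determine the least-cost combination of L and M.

Cost minimization requires the marginal rate of technical substitution to equal the input-price ratio: MP_L/MP_M = w/r.
Here MP_L/MP_M = (1/2)·(M/L)/(1/4) = 2·(M/L). Setting this equal to 312.5/4 = 78.125 gives M = 39.0625L.
Substituting into Y = 60: 3·L^(1/2)·(39.0625L)^(1/4) = 60.
Solving, L = 16 and M = 625.

L* = 16, M* = 625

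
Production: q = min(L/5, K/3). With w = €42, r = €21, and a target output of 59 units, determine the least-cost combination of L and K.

L* = 295, K* = 177

With a fixed-proportions technology, the cost-minimizing bundle uses no slack in either input: L/5 = K/3 = q.
So L = 5·59 = 295 and K = 3·59 = 177.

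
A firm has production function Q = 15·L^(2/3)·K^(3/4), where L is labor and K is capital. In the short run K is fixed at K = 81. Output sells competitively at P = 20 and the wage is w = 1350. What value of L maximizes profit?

L* = 64

With K = 81, MP_L = (2/3)·15·L^(-1/3)·81^(3/4) = 270·L^(-1/3).
Profit maximization for a price taker requires P·MP_L = w: 20·270·L^(-1/3) = 1350.
So L^(-1/3) = 0.25, which gives L = 64.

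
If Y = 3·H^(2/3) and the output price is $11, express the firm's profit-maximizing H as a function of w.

H(w) = 10648/w³

MP_H = (2/3)·3·H^(-1/3) = 2·H^(-1/3).
Setting P·MP_H = w: 22·H^(-1/3) = w.
Solving for H: H^(-1/3) = w/22, so H = (22/w)^(3).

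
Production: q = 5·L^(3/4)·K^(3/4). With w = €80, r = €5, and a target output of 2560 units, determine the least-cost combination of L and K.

L* = 16, K* = 256

Cost minimization requires the marginal rate of technical substitution to equal the input-price ratio: MP_L/MP_K = w/r.
Here MP_L/MP_K = (3/4)·(K/L)/(3/4) = (K/L). Setting this equal to 80/5 = 16 gives K = 16L.
Substituting into q = 2560: 5·L^(3/4)·(16L)^(3/4) = 2560.
Solving, L = 16 and K = 256.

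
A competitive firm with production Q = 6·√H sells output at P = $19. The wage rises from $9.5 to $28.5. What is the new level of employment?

H* = 4

From P·MP_H = w with MP_H = 3·H^(-1/2), the labor demand is H(w) = (57/w)^(2).
At w = 9.5: H = 36. At w = 28.5: H = 4.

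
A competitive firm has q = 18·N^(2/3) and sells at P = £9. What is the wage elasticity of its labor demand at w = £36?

ε = -3

MP_N = (2/3)·18·N^(-1/3), so P·MP_N = w gives 108·N^(-1/3) = w.
Solving, N(w) = (108/w)^(3). This is a constant-elasticity form: N ∝ w^(−3), so ε = −3.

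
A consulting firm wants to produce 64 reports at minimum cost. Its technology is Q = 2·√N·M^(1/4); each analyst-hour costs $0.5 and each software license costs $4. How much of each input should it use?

N* = 256, M* = 16

Cost minimization requires the marginal rate of technical substitution to equal the input-price ratio: MP_N/MP_M = w/r.
Here MP_N/MP_M = (1/2)·(M/N)/(1/4) = 2·(M/N). Setting this equal to 0.5/4 = 0.125 gives M = 0.0625N.
Substituting into Q = 64: 2·N^(1/2)·(0.0625N)^(1/4) = 64.
Solving, N = 256 and M = 16.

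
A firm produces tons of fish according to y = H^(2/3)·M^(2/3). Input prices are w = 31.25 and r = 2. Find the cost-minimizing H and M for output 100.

Cost minimization requires the marginal rate of technical substitution to equal the input-price ratio: MP_H/MP_M = w/r.
Here MP_H/MP_M = (2/3)·(M/H)/(2/3) = (M/H). Setting this equal to 31.25/2 = 15.625 gives M = 15.625H.
Substituting into y = 100: H^(2/3)·(15.625H)^(2/3) = 100.
Solving, H = 8 and M = 125.

H* = 8, M* = 125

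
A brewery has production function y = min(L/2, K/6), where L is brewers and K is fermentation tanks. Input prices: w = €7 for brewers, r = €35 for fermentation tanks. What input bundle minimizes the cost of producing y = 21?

L* = 42, K* = 126

With a fixed-proportions technology, the cost-minimizing bundle uses no slack in either input: L/2 = K/6 = y.
So L = 2·21 = 42 and K = 6·21 = 126.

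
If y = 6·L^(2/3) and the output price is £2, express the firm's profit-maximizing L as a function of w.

L(w) = 512/w³

MP_L = (2/3)·6·L^(-1/3) = 4·L^(-1/3).
Setting P·MP_L = w: 8·L^(-1/3) = w.
Solving for L: L^(-1/3) = w/8, so L = (8/w)^(3).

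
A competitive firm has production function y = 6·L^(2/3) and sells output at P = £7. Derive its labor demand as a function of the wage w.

MP_L = (2/3)·6·L^(-1/3) = 4·L^(-1/3).
Setting P·MP_L = w: 28·L^(-1/3) = w.
Solving for L: L^(-1/3) = w/28, so L = (28/w)^(3).

L(w) = 21952/w³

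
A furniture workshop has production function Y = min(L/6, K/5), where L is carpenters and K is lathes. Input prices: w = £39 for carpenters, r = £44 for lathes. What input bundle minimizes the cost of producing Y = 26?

With a fixed-proportions technology, the cost-minimizing bundle uses no slack in either input: L/6 = K/5 = Y.
So L = 6·26 = 156 and K = 5·26 = 130.

L* = 156, K* = 130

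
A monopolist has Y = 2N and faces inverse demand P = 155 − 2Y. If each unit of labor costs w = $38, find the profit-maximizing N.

Marginal revenue from the inverse demand is MR = 155 − 4Y.
The marginal product is MP_N = 2.
A monopolist hires until marginal revenue product equals the wage: MR·MP_N = w.
(155 − 8N)·2 = 38, so N = 17.

N* = 17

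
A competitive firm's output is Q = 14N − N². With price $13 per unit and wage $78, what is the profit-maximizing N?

N* = 4

The marginal product of N is MP_N = 14 − 2N.
A price-taking firm hires until the value of the marginal product equals the wage: P·MP_N = w, so 13·(14 − 2N) = 78.
Then 14 − 2N = 6, giving N = 4.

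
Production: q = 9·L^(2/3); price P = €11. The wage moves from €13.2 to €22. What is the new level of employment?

From P·MP_L = w with MP_L = 6·L^(-1/3), the labor demand is L(w) = (66/w)^(3).
At w = 13.2: L = 125. At w = 22: L = 27.

L* = 27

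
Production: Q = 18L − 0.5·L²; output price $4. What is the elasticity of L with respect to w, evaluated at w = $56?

From P·MP_L = w with MP_L = 18 − L, labor demand is L(w) = 18 − w/4.
dL/dw = −1/(4) = -0.25.
At w = 56, L = 4, so ε = (dL/dw)·(w/L) = (-0.25)·(56/4) = -3.5.

ε = -3.5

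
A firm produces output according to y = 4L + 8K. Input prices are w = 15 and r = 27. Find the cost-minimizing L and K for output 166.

The inputs are perfect substitutes, so the firm uses whichever has the lower cost per unit of output.
Cost per unit of output via L is w/4 = 3.75; via K it is r/8 = 3.375. K is cheaper.
Producing y = 166 with K alone: L = 0, K = 20.75.

L* = 0, K* = 20.75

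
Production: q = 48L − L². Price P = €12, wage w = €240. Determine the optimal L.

L* = 14

The marginal product of L is MP_L = 48 − 2L.
A price-taking firm hires until the value of the marginal product equals the wage: P·MP_L = w, so 12·(48 − 2L) = 240.
Then 48 − 2L = 20, giving L = 14.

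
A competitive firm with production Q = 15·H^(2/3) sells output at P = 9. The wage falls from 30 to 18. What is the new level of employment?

From P·MP_H = w with MP_H = 10·H^(-1/3), the labor demand is H(w) = (90/w)^(3).
At w = 30: H = 27. At w = 18: H = 125.

H* = 125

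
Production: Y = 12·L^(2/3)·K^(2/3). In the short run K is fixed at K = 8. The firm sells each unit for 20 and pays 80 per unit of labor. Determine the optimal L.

With K = 8, MP_L = (2/3)·12·L^(-1/3)·8^(2/3) = 32·L^(-1/3).
Profit maximization for a price taker requires P·MP_L = w: 20·32·L^(-1/3) = 80.
So L^(-1/3) = 0.125, which gives L = 512.

L* = 512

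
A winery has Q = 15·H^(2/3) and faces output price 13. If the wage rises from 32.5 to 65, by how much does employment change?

From P·MP_H = w with MP_H = 10·H^(-1/3), the labor demand is H(w) = (130/w)^(3).
At w = 32.5: H = 64. At w = 65: H = 8.
ΔH = 8 − 64 = -56.

ΔH = -56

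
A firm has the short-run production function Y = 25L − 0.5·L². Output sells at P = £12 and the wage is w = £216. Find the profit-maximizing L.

The marginal product of L is MP_L = 25 − L.
A price-taking firm hires until the value of the marginal product equals the wage: P·MP_L = w, so 12·(25 − L) = 216.
Then 25 − L = 18, giving L = 7.

L* = 7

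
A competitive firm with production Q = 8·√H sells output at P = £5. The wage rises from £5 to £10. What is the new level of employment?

H* = 4

From P·MP_H = w with MP_H = 4·H^(-1/2), the labor demand is H(w) = (20/w)^(2).
At w = 5: H = 16. At w = 10: H = 4.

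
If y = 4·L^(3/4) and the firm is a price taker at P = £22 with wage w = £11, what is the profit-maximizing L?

L* = 1296

MP_L = (3/4)·4·L^(-1/4) = 3·L^(-1/4).
Profit maximization for a price taker requires P·MP_L = w: 22·3·L^(-1/4) = 11.
So L^(-1/4) = 1/6, which gives L = 1296.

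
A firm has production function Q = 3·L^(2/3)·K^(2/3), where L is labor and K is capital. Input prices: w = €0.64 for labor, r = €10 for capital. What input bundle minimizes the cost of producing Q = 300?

Cost minimization requires the marginal rate of technical substitution to equal the input-price ratio: MP_L/MP_K = w/r.
Here MP_L/MP_K = (2/3)·(K/L)/(2/3) = (K/L). Setting this equal to 0.64/10 = 0.064 gives K = 0.064L.
Substituting into Q = 300: 3·L^(2/3)·(0.064L)^(2/3) = 300.
Solving, L = 125 and K = 8.

L* = 125, K* = 8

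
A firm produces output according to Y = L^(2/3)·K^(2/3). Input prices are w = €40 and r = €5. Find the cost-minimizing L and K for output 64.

L* = 8, K* = 64

Cost minimization requires the marginal rate of technical substitution to equal the input-price ratio: MP_L/MP_K = w/r.
Here MP_L/MP_K = (2/3)·(K/L)/(2/3) = (K/L). Setting this equal to 40/5 = 8 gives K = 8L.
Substituting into Y = 64: L^(2/3)·(8L)^(2/3) = 64.
Solving, L = 8 and K = 64.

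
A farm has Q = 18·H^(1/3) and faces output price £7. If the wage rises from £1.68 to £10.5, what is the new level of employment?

From P·MP_H = w with MP_H = 6·H^(-2/3), the labor demand is H(w) = (42/w)^(3/2).
At w = 1.68: H = 125. At w = 10.5: H = 8.

H* = 8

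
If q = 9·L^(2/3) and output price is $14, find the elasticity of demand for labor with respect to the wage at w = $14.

ε = -3

MP_L = (2/3)·9·L^(-1/3), so P·MP_L = w gives 84·L^(-1/3) = w.
Solving, L(w) = (84/w)^(3). This is a constant-elasticity form: L ∝ w^(−3), so ε = −3.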